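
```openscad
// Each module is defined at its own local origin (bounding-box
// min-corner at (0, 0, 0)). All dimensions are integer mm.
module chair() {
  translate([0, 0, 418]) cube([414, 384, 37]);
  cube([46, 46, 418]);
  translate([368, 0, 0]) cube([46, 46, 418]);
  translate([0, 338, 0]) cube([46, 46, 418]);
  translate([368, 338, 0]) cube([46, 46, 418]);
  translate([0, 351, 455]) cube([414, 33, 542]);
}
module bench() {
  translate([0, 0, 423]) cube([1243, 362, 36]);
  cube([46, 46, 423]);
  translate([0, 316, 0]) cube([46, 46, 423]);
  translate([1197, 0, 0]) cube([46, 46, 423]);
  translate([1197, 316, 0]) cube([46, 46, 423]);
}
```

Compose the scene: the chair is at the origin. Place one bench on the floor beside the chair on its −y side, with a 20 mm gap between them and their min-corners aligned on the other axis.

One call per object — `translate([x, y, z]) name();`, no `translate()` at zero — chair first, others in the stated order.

chair();
translate([0, -382, 0]) bench();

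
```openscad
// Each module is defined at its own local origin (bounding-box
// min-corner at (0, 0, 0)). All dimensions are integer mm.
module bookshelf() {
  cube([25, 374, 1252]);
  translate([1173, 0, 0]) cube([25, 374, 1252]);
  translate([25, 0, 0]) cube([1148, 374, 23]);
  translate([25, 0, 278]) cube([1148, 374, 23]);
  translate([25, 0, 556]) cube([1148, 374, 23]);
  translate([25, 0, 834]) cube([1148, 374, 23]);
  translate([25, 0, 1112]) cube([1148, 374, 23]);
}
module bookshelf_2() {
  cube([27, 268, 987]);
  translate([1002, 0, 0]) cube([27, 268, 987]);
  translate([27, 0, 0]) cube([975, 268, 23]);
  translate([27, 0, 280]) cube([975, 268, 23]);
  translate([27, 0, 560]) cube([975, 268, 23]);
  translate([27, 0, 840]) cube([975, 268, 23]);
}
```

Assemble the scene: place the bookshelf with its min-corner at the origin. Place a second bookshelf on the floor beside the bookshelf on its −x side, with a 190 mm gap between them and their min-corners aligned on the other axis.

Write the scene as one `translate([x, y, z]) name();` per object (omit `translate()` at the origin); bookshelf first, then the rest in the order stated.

bookshelf();
translate([-1219, 0, 0]) bookshelf_2();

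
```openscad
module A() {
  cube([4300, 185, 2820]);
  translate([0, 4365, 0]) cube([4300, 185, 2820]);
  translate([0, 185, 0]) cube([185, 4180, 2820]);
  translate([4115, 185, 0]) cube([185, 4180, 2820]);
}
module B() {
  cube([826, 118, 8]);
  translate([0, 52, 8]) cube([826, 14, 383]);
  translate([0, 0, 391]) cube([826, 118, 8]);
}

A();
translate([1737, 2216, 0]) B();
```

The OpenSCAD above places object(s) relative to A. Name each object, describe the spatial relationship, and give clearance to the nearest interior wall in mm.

Clearances: x = 1552, y = 2031; minimum 1552 mm.

A is a house frame. B is an I-beam. The I-beam sits inside the house frame, centred. The clearance to the nearest interior wall is 1552 mm.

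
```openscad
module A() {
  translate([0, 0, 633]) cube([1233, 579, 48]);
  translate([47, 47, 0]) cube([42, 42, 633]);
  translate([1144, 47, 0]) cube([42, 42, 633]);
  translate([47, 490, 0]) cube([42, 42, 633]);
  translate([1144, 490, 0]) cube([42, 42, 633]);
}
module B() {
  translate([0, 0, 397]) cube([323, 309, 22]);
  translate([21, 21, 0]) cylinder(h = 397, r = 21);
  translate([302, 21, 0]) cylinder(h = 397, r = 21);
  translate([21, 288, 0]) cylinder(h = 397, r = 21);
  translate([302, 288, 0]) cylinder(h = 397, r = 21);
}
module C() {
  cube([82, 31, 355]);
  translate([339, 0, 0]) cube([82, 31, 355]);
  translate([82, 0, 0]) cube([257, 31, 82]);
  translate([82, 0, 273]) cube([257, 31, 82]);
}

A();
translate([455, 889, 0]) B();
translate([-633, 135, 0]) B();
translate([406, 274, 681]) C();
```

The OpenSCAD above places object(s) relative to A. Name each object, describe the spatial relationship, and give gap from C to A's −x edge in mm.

The picture frame's min-x is at 406; the table's min-x is 0; gap = 406 mm.

A is a table. B is a stool. C is a picture frame. Two stools sit around the table at the +y, −x sides. The picture frame is on top of the table, centred. The gap from the picture frame to the table's −x edge is 406 mm.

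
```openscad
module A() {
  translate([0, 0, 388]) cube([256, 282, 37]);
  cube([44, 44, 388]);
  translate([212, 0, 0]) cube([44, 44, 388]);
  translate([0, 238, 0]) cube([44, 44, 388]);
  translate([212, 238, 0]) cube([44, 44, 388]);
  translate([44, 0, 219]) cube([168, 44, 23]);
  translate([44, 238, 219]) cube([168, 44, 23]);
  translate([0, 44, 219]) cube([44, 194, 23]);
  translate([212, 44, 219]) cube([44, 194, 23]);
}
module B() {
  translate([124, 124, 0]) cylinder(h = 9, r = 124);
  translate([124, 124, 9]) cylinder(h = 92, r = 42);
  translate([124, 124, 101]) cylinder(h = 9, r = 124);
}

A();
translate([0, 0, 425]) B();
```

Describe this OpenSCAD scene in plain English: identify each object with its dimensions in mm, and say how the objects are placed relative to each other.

A is a four-legged stool. The seat is a 256×282×37 mm slab whose top surface is at z = 425 mm; four square legs, each 44×44 mm in cross-section, run from the floor (z = 0) to the underside of the seat, each flush with a corner of the seat. Four stretchers, 44 mm wide and 23 mm tall, connect adjacent legs with their undersides at z = 219 mm, each running between the inner faces of the legs it joins and aligned with the legs' outer faces on the other axis.

B is a spool: two coaxial disc flanges of radius 124 mm and thickness 9 mm, joined by a core cylinder of radius 42 mm and height 92 mm. The lower flange rests on z = 0 and the three cylinders share a vertical axis.

The spool is on top of the stool.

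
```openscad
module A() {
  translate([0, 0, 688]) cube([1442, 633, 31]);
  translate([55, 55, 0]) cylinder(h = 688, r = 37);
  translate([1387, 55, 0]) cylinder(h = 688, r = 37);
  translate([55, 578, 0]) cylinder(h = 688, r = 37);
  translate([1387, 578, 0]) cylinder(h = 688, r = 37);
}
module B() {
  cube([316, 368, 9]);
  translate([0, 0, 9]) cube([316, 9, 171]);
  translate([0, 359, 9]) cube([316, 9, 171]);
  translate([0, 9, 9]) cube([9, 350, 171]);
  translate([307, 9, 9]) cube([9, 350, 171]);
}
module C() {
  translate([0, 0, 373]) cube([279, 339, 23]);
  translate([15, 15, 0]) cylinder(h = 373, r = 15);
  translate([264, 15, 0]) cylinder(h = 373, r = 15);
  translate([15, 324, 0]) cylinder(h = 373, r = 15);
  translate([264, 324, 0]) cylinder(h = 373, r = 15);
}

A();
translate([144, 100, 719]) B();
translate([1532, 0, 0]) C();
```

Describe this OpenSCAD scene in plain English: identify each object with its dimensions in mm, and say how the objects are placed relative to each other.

A is a table with a 1442×633 mm rectangular top, 31 mm thick, top surface at z = 719 mm, supported by four round legs of 74 mm diameter, each leg's bounding box inset 18 mm from the nearest pair of top edges, running from the floor.

B is an open storage box with external size 316×368×180 mm and wall thickness 9 mm (the base is also 9 mm thick). The base covers the whole footprint; the four walls stand on the base, with the y-facing walls full-width and the x-facing walls fitting between their inner faces.

C is a four-legged stool. The seat is 279×339 mm, 23 mm thick, top at z = 396 mm. It stands on four round legs, each 30 mm in diameter, from z = 0 to the seat underside, each leg's axis is inset half a diameter from the nearest pair of seat edges (so the leg's bounding box is flush with the corner).

The open box is on top of the table. The stool is on the floor beside the table on its +x side.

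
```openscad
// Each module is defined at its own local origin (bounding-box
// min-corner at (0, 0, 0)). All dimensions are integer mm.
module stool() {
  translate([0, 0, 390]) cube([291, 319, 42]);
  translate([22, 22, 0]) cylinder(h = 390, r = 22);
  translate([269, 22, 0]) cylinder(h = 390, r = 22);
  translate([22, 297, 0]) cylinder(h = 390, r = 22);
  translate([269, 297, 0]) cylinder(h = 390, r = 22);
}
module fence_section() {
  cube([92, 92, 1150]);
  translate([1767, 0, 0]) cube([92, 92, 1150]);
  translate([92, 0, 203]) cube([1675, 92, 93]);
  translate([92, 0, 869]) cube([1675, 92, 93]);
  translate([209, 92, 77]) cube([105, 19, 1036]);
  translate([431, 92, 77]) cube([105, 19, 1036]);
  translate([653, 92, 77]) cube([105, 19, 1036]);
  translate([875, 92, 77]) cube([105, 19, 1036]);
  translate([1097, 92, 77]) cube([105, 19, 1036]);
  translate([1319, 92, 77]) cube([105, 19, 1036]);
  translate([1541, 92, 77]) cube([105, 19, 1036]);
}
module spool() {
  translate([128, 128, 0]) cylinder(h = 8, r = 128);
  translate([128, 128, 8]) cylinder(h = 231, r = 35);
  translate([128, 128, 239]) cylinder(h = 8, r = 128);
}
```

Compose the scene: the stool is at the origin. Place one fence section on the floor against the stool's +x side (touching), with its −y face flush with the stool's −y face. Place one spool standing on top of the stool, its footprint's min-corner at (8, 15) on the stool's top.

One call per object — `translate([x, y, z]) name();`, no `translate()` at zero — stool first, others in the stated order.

stool();
translate([291, 0, 0]) fence_section();
translate([8, 15, 432]) spool();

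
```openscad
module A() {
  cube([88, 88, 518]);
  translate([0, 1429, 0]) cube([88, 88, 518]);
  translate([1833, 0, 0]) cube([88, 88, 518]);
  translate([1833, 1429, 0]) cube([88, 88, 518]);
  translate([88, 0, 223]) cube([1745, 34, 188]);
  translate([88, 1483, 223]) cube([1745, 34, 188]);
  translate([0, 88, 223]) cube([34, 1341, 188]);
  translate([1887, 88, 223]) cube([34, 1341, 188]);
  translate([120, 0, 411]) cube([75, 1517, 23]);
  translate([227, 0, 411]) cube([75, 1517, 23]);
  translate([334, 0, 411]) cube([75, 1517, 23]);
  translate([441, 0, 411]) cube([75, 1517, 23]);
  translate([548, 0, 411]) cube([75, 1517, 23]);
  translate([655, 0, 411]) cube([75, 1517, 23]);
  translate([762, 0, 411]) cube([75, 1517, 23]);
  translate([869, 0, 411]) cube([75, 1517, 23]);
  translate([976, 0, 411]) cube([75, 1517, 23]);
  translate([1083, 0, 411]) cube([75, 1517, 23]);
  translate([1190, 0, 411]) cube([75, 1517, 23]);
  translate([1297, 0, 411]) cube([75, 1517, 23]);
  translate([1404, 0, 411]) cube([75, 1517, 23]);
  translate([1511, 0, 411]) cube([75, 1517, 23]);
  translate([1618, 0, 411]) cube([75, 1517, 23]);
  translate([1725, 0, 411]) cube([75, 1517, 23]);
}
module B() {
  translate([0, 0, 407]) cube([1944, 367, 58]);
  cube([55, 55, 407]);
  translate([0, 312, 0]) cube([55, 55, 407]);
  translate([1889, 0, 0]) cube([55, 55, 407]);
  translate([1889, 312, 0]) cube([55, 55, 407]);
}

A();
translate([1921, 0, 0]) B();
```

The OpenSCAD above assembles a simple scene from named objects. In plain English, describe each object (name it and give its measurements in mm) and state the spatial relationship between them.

A is a bed frame 1921 mm long (x) by 1517 mm wide (y). Four 88×88 mm corner posts, 518 mm tall, at the corners of the footprint. Four rails of 34 mm thickness and 188 mm height run between adjacent posts with their undersides at z = 223 mm, their outer faces flush with the outside of the frame (the two x-running rails run between the posts' inner faces; the two y-running rails run between the posts' inner faces). 16 slats, each 75 mm wide (x) and 23 mm thick, lie across the top of the two x-running rails, running the full 1517 mm width of the frame in y; the slats are evenly spaced along x between the inner faces of the end posts with equal gaps (rounded down to the nearest mm) at the −x end and between each pair — any rounding remainder accumulates at the +x end.

B is a long wooden bench with a 1944 mm (x) × 367 mm (y) seat, 58 mm thick, its top surface 465 mm above the floor. Four 55 mm square legs at the seat corners, flush with the edges, run from z = 0 to the seat underside.

The bench is against the bed frame's +x side, with their −y faces flush.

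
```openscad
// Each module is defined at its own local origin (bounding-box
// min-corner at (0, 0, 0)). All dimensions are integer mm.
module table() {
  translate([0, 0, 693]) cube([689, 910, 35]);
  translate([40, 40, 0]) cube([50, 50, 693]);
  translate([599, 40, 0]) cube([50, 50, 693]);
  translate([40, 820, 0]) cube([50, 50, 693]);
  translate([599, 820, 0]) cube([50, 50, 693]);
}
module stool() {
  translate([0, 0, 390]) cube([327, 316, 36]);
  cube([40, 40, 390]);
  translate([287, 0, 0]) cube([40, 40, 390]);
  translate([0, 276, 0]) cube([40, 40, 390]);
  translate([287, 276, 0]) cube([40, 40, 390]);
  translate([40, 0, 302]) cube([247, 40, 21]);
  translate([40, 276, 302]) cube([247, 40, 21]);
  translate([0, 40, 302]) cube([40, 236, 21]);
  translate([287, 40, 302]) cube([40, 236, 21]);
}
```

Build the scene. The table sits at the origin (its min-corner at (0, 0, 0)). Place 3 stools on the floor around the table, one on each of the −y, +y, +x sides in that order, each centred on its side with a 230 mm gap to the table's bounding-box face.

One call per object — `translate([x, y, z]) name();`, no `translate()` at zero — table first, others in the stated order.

table();
translate([181, -546, 0]) stool();
translate([181, 1140, 0]) stool();
translate([919, 297, 0]) stool();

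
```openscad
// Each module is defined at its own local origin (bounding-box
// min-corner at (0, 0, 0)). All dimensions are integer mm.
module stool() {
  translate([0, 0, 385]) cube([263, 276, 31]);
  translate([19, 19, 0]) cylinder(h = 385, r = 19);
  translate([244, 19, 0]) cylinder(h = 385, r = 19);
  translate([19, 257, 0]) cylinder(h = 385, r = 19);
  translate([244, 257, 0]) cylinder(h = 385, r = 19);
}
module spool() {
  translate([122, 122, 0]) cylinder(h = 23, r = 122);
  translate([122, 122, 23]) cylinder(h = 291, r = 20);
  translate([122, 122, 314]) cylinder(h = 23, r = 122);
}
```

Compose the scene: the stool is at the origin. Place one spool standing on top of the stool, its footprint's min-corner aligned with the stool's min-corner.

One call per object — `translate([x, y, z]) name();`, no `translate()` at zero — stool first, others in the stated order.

stool();
translate([0, 0, 416]) spool();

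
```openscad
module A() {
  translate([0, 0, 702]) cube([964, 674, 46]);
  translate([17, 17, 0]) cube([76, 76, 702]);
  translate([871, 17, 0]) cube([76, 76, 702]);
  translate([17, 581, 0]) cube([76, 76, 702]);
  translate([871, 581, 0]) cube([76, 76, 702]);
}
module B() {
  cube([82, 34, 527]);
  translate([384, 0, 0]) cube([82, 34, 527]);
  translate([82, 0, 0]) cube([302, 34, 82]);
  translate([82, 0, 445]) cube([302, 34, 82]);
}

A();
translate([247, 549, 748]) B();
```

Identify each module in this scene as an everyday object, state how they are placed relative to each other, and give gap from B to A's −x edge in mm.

The picture frame's min-x is at 247; the table's min-x is 0; gap = 247 mm.

A is a table. B is a picture frame. The picture frame is on top of the table. The gap from the picture frame to the table's −x edge is 247 mm.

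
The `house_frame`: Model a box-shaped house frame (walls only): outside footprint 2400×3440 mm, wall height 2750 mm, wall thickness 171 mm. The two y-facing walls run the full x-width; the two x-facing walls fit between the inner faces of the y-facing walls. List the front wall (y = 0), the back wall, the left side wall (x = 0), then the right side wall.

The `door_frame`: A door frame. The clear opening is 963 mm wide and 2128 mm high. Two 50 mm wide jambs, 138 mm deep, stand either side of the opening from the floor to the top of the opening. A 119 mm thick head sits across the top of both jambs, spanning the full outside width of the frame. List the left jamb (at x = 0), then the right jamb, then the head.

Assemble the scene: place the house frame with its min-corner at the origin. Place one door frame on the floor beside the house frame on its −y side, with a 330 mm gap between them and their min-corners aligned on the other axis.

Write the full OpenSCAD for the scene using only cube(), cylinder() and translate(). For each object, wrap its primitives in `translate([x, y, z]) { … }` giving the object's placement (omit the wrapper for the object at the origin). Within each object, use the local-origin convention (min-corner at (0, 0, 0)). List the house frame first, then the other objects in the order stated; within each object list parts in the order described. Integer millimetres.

cube([2400, 171, 2750]);
translate([0, 3269, 0]) cube([2400, 171, 2750]);
translate([0, 171, 0]) cube([171, 3098, 2750]);
translate([2229, 171, 0]) cube([171, 3098, 2750]);
translate([0, -468, 0]) {
  cube([50, 138, 2128]);
  translate([1013, 0, 0]) cube([50, 138, 2128]);
  translate([0, 0, 2128]) cube([1063, 138, 119]);
}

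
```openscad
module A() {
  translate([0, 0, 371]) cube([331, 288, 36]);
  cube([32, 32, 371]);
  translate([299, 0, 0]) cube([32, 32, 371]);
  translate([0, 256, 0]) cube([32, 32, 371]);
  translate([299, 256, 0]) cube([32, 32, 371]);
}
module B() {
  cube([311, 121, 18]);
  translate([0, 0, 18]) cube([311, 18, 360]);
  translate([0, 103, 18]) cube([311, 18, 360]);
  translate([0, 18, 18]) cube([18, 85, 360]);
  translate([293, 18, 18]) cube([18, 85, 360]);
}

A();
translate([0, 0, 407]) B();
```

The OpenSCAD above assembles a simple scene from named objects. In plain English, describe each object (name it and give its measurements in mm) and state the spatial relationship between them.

A is a simple wooden stool: a rectangular seat 331 mm (x) by 288 mm (y), 36 mm thick, top face at z = 407 mm, on four square legs, each 32×32 mm in cross-section. The legs rest on z = 0, each flush with a corner of the seat.

B is an open-topped rectangular box: outside dimensions 311×121×378 mm, with a uniform wall and base thickness of 18 mm. The base is a full 311×121 slab on the floor; four walls sit on top of the base. The front and back walls (the −y and +y sides) span the full width; the two side walls fit between them.

The open box is on top of the stool.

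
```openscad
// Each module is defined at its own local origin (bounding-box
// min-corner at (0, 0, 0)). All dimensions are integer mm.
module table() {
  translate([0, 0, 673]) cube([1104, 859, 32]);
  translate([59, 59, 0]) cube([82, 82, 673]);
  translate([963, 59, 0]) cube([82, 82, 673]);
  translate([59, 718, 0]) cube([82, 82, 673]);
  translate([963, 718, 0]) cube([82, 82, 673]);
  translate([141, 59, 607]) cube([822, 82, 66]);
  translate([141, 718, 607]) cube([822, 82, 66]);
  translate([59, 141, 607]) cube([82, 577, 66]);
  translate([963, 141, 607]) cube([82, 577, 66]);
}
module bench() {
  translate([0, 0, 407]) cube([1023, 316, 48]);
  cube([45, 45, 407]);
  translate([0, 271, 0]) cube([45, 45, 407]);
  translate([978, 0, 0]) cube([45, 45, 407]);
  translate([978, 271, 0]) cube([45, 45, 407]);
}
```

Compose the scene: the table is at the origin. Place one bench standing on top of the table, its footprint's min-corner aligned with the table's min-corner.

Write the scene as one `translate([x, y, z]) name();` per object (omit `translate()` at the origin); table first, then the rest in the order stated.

table();
translate([0, 0, 705]) bench();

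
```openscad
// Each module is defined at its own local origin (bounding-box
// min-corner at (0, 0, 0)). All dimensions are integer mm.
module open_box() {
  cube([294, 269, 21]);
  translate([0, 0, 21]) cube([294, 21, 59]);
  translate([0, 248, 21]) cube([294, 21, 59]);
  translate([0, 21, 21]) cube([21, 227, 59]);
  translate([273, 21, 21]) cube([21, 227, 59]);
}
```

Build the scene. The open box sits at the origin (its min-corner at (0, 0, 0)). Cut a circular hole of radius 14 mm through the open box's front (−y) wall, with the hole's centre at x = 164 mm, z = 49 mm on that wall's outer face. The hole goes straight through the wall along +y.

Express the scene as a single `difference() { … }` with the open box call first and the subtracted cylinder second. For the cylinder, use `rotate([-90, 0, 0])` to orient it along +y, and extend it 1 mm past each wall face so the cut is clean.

difference() {
  open_box();
  translate([164, -1, 49]) rotate([-90, 0, 0]) cylinder(h = 23, r = 14);
}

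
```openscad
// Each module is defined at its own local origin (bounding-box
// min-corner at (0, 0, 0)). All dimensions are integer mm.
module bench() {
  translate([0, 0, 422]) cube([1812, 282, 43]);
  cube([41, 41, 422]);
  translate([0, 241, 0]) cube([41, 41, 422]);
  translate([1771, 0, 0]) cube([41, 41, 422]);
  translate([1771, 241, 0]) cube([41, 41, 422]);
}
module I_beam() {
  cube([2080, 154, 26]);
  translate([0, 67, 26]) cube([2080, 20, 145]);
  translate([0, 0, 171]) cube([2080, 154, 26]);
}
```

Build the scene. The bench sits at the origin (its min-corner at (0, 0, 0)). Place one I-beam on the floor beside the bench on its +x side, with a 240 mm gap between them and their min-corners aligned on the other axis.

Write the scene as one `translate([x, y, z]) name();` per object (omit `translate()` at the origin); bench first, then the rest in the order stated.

bench();
translate([2052, 0, 0]) I_beam();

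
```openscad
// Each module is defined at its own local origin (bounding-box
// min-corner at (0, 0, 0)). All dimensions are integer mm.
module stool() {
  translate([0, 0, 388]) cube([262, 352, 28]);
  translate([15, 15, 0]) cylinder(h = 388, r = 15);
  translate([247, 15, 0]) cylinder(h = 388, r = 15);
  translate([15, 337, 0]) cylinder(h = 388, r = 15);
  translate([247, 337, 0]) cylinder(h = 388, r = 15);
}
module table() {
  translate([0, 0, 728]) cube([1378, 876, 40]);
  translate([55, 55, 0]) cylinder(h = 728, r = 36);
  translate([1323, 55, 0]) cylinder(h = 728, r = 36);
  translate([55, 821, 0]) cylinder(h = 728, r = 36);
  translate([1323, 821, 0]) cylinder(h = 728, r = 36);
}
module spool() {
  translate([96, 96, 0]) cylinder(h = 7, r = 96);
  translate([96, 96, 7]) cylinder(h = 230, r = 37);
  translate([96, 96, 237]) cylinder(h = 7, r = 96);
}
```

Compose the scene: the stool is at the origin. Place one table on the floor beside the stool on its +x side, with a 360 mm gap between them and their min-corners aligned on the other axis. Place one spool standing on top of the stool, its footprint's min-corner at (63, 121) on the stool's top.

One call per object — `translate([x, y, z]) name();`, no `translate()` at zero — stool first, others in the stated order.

stool();
translate([622, 0, 0]) table();
translate([63, 121, 416]) spool();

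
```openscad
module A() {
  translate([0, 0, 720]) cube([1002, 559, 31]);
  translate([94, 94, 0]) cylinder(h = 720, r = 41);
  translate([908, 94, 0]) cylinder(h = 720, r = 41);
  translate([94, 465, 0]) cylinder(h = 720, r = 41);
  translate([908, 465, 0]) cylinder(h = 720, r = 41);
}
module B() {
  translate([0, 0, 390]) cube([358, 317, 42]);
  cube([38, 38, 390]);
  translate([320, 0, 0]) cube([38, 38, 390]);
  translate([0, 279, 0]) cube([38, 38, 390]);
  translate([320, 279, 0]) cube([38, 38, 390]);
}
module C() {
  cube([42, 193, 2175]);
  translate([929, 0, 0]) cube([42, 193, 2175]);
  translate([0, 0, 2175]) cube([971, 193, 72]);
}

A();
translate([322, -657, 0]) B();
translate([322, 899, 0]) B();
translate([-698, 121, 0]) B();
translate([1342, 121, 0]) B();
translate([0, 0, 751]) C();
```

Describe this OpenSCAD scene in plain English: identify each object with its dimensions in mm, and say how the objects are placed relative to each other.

A is a table with a 1002×559 mm rectangular top, 31 mm thick, top surface at z = 751 mm, supported by four round legs of 82 mm diameter, each leg's bounding box inset 53 mm from the nearest pair of top edges, running from the floor.

B is a four-legged stool. The seat is 358×317 mm, 42 mm thick, top at z = 432 mm. It stands on four square legs, each 38×38 mm in cross-section, from z = 0 to the seat underside, each flush with a corner of the seat.

C is a rectangular door frame: two vertical jambs of 42×193 mm section, 2175 mm tall, with a clear opening 887 mm wide between their inner faces. A header 72 mm tall and 193 mm deep lies on top of the jambs and spans the full outside width.

Four stools sit around the table at the −y, +y, −x, +x sides. The door frame is on top of the table.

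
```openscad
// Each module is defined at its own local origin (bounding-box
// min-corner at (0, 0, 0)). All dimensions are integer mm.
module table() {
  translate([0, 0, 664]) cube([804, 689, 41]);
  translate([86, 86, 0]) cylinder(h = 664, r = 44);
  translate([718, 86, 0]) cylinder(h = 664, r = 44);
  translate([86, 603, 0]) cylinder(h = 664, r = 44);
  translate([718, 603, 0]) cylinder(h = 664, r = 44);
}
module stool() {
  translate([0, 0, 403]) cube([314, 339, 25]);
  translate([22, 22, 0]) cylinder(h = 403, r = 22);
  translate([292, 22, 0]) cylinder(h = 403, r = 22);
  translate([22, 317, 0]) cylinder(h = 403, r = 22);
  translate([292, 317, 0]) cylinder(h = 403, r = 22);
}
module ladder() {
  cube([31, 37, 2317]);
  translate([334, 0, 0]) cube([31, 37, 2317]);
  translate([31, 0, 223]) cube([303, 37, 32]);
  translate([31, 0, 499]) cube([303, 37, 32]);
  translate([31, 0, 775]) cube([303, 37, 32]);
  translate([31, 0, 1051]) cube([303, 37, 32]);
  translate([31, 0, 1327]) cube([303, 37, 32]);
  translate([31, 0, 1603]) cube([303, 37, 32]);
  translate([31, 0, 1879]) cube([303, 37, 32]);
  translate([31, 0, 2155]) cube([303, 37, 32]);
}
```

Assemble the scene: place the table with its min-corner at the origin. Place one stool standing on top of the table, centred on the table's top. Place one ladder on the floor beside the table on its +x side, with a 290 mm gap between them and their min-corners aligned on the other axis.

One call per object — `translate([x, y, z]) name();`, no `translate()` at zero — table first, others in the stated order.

table();
translate([245, 175, 705]) stool();
translate([1094, 0, 0]) ladder();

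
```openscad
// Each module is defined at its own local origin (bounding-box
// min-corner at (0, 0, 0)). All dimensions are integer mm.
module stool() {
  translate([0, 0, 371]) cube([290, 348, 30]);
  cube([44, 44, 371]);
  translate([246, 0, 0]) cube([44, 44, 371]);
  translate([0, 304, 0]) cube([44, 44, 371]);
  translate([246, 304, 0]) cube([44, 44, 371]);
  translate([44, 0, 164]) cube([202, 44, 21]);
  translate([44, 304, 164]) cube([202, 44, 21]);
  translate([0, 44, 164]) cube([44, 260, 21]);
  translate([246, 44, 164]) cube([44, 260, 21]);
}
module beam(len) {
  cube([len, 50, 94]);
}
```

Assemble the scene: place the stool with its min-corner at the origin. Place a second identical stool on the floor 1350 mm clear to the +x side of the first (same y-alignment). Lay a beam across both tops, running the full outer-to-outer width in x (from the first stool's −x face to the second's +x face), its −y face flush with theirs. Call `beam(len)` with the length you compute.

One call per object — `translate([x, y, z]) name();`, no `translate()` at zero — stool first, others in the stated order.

stool();
translate([1640, 0, 0]) stool();
translate([0, 0, 401]) beam(1930);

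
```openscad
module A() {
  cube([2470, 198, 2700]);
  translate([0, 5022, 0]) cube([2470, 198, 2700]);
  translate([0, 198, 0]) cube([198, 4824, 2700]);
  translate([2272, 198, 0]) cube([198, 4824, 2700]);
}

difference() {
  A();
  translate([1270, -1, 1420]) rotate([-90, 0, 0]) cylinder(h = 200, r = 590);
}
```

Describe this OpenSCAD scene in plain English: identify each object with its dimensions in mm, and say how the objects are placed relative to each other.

A is the wall frame of a small rectangular building: four walls, each 2700 mm tall and 198 mm thick, enclosing a footprint 2470 mm (x) by 5220 mm (y) outside-to-outside, with no floor or roof. The front and back walls (the −y and +y sides) span the full width; the two side walls fit between them.

The house frame has a circular hole of radius 590 mm through its front wall, centred at (x = 1270, z = 1420).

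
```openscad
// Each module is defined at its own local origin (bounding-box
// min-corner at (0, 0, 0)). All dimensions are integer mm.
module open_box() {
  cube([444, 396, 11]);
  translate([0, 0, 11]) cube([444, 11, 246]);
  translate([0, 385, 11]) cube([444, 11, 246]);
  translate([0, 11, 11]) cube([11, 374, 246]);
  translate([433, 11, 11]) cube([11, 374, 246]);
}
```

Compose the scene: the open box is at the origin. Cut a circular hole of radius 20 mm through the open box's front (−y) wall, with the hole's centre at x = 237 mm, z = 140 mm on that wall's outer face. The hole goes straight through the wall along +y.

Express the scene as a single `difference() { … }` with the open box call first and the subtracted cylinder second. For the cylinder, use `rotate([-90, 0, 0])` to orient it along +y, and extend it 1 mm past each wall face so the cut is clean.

difference() {
  open_box();
  translate([237, -1, 140]) rotate([-90, 0, 0]) cylinder(h = 13, r = 20);
}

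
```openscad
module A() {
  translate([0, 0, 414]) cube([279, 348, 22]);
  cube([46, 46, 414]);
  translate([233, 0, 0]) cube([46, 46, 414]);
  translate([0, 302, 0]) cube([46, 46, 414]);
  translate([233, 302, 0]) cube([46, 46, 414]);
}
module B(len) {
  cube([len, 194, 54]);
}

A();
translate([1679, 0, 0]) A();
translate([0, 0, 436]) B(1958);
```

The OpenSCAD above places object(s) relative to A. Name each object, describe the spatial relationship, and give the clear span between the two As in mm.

Second stool starts at x = 1679; first ends at x = 279; clear span = 1679 − 279 = 1400 mm.

A is a stool. B is a beam. A beam spans the tops of two stools. The clear span between the two stools is 1400 mm.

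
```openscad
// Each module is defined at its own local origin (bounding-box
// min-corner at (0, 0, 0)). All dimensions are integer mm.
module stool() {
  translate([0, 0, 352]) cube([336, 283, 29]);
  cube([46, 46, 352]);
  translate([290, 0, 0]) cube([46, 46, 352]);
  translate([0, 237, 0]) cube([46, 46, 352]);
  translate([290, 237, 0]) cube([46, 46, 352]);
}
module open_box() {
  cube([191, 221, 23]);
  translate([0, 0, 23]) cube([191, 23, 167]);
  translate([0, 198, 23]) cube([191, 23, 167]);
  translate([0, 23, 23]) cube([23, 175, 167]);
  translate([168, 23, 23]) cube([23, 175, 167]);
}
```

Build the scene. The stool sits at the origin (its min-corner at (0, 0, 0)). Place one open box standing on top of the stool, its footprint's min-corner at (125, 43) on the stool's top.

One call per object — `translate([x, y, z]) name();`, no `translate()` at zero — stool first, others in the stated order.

stool();
translate([125, 43, 381]) open_box();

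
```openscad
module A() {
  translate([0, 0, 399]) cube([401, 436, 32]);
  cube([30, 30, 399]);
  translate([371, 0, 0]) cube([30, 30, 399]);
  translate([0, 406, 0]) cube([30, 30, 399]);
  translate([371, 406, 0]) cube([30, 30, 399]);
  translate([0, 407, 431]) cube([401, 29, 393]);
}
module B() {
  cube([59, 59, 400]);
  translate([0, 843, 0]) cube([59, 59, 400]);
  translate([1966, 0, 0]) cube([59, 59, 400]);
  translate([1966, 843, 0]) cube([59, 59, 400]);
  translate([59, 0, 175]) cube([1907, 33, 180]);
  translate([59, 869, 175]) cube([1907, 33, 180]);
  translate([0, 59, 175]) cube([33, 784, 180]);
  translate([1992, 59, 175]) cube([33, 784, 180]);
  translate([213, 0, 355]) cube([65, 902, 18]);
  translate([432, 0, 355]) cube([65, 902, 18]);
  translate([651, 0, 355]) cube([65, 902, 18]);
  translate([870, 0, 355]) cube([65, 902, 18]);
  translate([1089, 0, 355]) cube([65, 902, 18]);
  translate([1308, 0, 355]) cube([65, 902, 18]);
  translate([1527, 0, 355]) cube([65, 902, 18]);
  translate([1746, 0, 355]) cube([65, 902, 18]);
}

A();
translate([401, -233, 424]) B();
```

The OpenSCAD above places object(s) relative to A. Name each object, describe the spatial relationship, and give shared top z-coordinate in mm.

Both tops at z = 824 mm.

A is a chair. B is a bed frame. The bed frame is beside the chair with their tops flush at z = 824. The shared top z-coordinate is 824 mm.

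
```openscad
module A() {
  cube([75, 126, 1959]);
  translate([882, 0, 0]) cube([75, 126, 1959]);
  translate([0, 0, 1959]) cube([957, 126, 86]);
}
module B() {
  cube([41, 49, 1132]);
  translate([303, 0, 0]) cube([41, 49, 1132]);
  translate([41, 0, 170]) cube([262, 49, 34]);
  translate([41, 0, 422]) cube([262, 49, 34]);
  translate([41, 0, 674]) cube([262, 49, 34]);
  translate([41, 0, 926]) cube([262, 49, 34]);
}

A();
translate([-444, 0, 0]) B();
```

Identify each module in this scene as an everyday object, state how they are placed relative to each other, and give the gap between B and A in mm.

The ladder's nearest face is 100 mm from the door frame's −x face.

A is a door frame. B is a ladder. The ladder is on the floor beside the door frame on its −x side. The gap between the ladder and the door frame is 100 mm.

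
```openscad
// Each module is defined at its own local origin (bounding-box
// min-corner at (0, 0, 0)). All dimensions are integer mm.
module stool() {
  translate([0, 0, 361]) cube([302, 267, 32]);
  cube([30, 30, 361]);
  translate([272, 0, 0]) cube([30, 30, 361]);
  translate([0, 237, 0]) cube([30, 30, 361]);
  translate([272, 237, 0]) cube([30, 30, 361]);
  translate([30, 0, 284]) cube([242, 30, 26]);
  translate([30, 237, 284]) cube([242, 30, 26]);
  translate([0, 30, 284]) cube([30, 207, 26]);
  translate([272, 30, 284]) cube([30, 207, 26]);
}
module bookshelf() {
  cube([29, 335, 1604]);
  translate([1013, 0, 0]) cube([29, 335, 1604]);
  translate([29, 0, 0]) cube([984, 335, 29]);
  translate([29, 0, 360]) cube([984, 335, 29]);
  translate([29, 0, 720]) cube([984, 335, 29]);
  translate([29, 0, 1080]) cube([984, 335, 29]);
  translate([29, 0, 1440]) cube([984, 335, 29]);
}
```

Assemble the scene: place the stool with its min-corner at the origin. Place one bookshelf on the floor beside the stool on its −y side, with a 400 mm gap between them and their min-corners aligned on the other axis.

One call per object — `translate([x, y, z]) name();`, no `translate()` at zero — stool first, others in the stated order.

stool();
translate([0, -735, 0]) bookshelf();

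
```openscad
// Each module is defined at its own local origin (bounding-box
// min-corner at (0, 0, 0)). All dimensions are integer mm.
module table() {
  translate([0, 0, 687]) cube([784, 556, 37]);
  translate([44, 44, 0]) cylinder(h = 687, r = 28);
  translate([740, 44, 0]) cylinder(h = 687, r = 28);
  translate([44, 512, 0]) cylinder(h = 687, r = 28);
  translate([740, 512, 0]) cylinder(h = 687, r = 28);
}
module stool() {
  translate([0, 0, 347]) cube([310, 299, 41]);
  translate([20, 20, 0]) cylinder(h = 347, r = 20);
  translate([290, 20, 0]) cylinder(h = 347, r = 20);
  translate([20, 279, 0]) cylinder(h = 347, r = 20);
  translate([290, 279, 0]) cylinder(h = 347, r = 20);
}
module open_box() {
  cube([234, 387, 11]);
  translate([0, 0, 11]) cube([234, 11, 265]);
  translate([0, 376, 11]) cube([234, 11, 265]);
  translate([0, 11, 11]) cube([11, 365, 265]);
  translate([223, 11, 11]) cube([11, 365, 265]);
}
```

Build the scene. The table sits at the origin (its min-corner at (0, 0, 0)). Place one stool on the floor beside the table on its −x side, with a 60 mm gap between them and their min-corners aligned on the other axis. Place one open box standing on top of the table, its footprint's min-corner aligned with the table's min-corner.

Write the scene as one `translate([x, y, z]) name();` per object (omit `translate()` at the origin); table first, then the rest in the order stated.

table();
translate([-370, 0, 0]) stool();
translate([0, 0, 724]) open_box();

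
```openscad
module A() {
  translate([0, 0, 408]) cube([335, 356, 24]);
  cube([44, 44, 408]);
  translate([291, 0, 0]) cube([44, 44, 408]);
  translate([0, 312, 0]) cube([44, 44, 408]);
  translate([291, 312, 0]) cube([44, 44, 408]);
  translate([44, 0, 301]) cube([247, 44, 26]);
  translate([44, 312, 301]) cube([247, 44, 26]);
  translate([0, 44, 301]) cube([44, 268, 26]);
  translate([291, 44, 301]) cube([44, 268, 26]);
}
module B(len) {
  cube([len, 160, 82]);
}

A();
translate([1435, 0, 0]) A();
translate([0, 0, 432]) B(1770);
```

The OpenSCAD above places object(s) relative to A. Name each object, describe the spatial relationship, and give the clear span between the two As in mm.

Second stool starts at x = 1435; first ends at x = 335; clear span = 1435 − 335 = 1100 mm.

A is a stool. B is a beam. A beam spans the tops of two stools. The clear span between the two stools is 1100 mm.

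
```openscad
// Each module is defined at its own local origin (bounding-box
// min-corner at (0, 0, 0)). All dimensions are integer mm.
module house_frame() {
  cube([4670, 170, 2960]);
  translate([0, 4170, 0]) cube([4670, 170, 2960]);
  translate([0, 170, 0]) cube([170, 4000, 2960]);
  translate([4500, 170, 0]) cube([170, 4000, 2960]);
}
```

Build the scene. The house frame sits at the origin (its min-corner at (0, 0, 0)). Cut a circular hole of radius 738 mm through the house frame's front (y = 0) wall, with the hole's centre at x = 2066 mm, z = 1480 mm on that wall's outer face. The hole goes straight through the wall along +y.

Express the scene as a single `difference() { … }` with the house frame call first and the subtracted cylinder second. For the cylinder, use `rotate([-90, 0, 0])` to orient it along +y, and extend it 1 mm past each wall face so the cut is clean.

difference() {
  house_frame();
  translate([2066, -1, 1480]) rotate([-90, 0, 0]) cylinder(h = 172, r = 738);
}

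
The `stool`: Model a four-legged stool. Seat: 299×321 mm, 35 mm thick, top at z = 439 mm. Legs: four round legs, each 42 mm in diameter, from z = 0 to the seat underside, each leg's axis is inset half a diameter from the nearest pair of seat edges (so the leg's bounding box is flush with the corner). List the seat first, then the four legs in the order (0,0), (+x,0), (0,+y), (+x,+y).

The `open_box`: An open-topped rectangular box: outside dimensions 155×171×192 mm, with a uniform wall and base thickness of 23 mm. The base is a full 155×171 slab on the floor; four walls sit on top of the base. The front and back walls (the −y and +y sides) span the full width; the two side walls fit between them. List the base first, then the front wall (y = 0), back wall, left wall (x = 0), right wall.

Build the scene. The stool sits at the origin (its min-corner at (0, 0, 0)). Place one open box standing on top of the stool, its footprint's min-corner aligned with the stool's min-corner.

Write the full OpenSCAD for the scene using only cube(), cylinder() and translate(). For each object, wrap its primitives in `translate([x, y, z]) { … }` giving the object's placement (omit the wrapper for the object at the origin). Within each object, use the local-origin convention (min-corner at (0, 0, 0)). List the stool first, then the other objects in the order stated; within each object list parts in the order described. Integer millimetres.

translate([0, 0, 404]) cube([299, 321, 35]);
translate([21, 21, 0]) cylinder(h = 404, r = 21);
translate([278, 21, 0]) cylinder(h = 404, r = 21);
translate([21, 300, 0]) cylinder(h = 404, r = 21);
translate([278, 300, 0]) cylinder(h = 404, r = 21);
translate([0, 0, 439]) {
  cube([155, 171, 23]);
  translate([0, 0, 23]) cube([155, 23, 169]);
  translate([0, 148, 23]) cube([155, 23, 169]);
  translate([0, 23, 23]) cube([23, 125, 169]);
  translate([132, 23, 23]) cube([23, 125, 169]);
}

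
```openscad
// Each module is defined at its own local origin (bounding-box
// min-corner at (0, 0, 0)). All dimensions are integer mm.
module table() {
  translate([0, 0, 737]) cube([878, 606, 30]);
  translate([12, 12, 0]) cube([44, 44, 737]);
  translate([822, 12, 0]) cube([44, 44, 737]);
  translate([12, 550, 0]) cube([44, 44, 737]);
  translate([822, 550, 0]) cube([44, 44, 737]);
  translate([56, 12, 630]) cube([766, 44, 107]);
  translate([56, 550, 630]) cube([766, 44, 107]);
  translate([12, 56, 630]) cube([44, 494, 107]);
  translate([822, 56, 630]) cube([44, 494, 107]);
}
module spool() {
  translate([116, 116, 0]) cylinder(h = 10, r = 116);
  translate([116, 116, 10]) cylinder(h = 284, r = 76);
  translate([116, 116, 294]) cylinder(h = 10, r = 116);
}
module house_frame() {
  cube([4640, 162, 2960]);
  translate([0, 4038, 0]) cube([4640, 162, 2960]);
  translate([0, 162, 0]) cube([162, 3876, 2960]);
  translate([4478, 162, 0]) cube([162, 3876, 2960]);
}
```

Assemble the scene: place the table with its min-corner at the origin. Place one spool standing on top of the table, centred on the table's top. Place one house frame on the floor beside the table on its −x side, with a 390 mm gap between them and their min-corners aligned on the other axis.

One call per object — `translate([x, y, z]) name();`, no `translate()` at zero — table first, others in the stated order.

table();
translate([323, 187, 767]) spool();
translate([-5030, 0, 0]) house_frame();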